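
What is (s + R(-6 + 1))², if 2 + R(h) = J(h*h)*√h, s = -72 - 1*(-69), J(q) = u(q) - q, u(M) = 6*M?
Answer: -78100 - 1250*I*√5 ≈ -78100.0 - 2795.1*I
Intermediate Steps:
J(q) = 5*q (J(q) = 6*q - q = 5*q)
s = -3 (s = -72 + 69 = -3)
R(h) = -2 + 5*h^(5/2) (R(h) = -2 + (5*(h*h))*√h = -2 + (5*h²)*√h = -2 + 5*h^(5/2))
(s + R(-6 + 1))² = (-3 + (-2 + 5*(-6 + 1)^(5/2)))² = (-3 + (-2 + 5*(-5)^(5/2)))² = (-3 + (-2 + 5*(25*I*√5)))² = (-3 + (-2 + 125*I*√5))² = (-5 + 125*I*√5)²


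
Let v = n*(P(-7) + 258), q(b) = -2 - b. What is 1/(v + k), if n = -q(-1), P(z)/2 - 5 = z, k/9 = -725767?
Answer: -1/6531649 ≈ -1.5310e-7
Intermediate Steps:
k = -6531903 (k = 9*(-725767) = -6531903)
P(z) = 10 + 2*z
n = 1 (n = -(-2 - 1*(-1)) = -(-2 + 1) = -1*(-1) = 1)
v = 254 (v = 1*((10 + 2*(-7)) + 258) = 1*((10 - 14) + 258) = 1*(-4 + 258) = 1*254 = 254)
1/(v + k) = 1/(254 - 6531903) = 1/(-6531649) = -1/6531649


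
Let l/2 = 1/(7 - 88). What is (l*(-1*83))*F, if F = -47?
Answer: -7802/81 ≈ -96.321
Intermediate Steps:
l = -2/81 (l = 2/(7 - 88) = 2/(-81) = 2*(-1/81) = -2/81 ≈ -0.024691)
(l*(-1*83))*F = -(-2)*83/81*(-47) = -2/81*(-83)*(-47) = (166/81)*(-47) = -7802/81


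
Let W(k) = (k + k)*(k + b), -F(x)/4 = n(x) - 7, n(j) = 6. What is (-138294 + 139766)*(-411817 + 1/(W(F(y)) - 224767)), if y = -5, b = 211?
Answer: -135209892300800/223047 ≈ -6.0619e+8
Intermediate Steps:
F(x) = 4 (F(x) = -4*(6 - 7) = -4*(-1) = 4)
W(k) = 2*k*(211 + k) (W(k) = (k + k)*(k + 211) = (2*k)*(211 + k) = 2*k*(211 + k))
(-138294 + 139766)*(-411817 + 1/(W(F(y)) - 224767)) = (-138294 + 139766)*(-411817 + 1/(2*4*(211 + 4) - 224767)) = 1472*(-411817 + 1/(2*4*215 - 224767)) = 1472*(-411817 + 1/(1720 - 224767)) = 1472*(-411817 + 1/(-223047)) = 1472*(-411817 - 1/223047) = 1472*(-91854546400/223047) = -135209892300800/223047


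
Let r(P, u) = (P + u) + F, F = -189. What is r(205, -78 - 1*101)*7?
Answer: -1141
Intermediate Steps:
r(P, u) = -189 + P + u (r(P, u) = (P + u) - 189 = -189 + P + u)
r(205, -78 - 1*101)*7 = (-189 + 205 + (-78 - 1*101))*7 = (-189 + 205 + (-78 - 101))*7 = (-189 + 205 - 179)*7 = -163*7 = -1141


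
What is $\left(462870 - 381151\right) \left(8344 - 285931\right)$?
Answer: $-22684132053$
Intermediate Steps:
$\left(462870 - 381151\right) \left(8344 - 285931\right) = 81719 \left(-277587\right) = -22684132053$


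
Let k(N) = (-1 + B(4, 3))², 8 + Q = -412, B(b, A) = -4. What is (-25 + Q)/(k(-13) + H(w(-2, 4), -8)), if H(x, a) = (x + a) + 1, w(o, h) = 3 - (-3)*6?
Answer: -445/39 ≈ -11.410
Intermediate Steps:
w(o, h) = 21 (w(o, h) = 3 - 1*(-18) = 3 + 18 = 21)
H(x, a) = 1 + a + x (H(x, a) = (a + x) + 1 = 1 + a + x)
Q = -420 (Q = -8 - 412 = -420)
k(N) = 25 (k(N) = (-1 - 4)² = (-5)² = 25)
(-25 + Q)/(k(-13) + H(w(-2, 4), -8)) = (-25 - 420)/(25 + (1 - 8 + 21)) = -445/(25 + 14) = -445/39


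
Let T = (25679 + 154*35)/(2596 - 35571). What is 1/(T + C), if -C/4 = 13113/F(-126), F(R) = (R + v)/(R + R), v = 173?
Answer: 32975/9273594131 ≈ 3.5558e-6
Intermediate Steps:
F(R) = (173 + R)/(2*R) (F(R) = (R + 173)/(R + R) = (173 + R)/((2*R)) = (173 + R)*(1/(2*R)) = (173 + R)/(2*R))
T = -31069/32975 (T = (25679 + 5390)/(-32975) = 31069*(-1/32975) = -31069/32975 ≈ -0.94220)
C = 281232 (C = -52452/((½)*(173 - 126)/(-126)) = -52452/((½)*(-1/126)*47) = -52452/(-47/252) = -52452*(-252)/47 = -4*(-70308) = 281232)
1/(T + C) = 1/(-31069/32975 + 281232) = 1/(9273594131/32975) = 32975/9273594131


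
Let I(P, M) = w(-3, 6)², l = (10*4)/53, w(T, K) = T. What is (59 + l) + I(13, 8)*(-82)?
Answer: -35947/53 ≈ -678.25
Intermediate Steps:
l = 40/53 (l = 40*(1/53) = 40/53 ≈ 0.75472)
I(P, M) = 9 (I(P, M) = (-3)² = 9)
(59 + l) + I(13, 8)*(-82) = (59 + 40/53) + 9*(-82) = 3167/53 - 738 = -35947/53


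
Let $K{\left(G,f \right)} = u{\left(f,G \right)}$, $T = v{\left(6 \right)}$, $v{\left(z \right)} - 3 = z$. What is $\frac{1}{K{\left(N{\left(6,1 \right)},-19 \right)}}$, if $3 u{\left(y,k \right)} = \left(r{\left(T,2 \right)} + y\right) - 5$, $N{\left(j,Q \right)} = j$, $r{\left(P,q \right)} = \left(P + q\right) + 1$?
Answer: $- \frac{1}{4} \approx -0.25$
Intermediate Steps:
$v{\left(z \right)} = 3 + z$
$T = 9$ ($T = 3 + 6 = 9$)
$r{\left(P,q \right)} = 1 + P + q$
$u{\left(y,k \right)} = \frac{7}{3} + \frac{y}{3}$ ($u{\left(y,k \right)} = \frac{\left(\left(1 + 9 + 2\right) + y\right) - 5}{3} = \frac{\left(12 + y\right) - 5}{3} = \frac{7 + y}{3} = \frac{7}{3} + \frac{y}{3}$)
$K{\left(G,f \right)} = \frac{7}{3} + \frac{f}{3}$
$\frac{1}{K{\left(N{\left(6,1 \right)},-19 \right)}} = \frac{1}{\frac{7}{3} + \frac{1}{3} \left(-19\right)} = \frac{1}{\frac{7}{3} - \frac{19}{3}} = \frac{1}{-4} = - \frac{1}{4}$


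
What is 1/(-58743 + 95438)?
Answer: 1/36695 ≈ 2.7252e-5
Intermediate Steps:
1/(-58743 + 95438) = 1/36695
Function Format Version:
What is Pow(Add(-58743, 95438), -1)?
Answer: Rational(1, 36695) ≈ 2.7252e-5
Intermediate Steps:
Pow(Add(-58743, 95438), -1) = Pow(36695, -1) = Rational(1, 36695)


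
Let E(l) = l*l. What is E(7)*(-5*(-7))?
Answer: 1715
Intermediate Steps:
E(l) = l²
E(7)*(-5*(-7)) = 7²*(-5*(-7)) = 49*35 = 1715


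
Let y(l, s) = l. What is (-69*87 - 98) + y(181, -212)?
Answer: -5920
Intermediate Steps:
(-69*87 - 98) + y(181, -212) = (-69*87 - 98) + 181 = (-6003 - 98) + 181 = -6101 + 181 = -5920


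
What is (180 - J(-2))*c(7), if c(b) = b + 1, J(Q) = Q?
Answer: 1456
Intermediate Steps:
c(b) = 1 + b
(180 - J(-2))*c(7) = (180 - 1*(-2))*(1 + 7) = (180 + 2)*8 = 182*8 = 1456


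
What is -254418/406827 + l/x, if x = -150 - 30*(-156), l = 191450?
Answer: 852605729/20476959 ≈ 41.637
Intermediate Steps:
x = 4530 (x = -150 + 4680 = 4530)
-254418/406827 + l/x = -254418/406827 + 191450/4530 = -254418*1/406827 + 191450*(1/4530) = -84806/135609 + 19145/453 = 852605729/20476959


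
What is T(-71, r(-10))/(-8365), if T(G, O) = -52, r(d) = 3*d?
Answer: 52/8365 ≈ 0.0062164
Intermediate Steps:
T(-71, r(-10))/(-8365) = -52/(-8365) = -52*(-1/8365) = 52/8365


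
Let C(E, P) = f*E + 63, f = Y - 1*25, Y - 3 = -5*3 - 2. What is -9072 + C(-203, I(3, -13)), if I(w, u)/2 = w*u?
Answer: -1092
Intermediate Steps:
Y = -14 (Y = 3 + (-5*3 - 2) = 3 + (-15 - 2) = 3 - 17 = -14)
I(w, u) = 2*u*w (I(w, u) = 2*(w*u) = 2*(u*w) = 2*u*w)
f = -39 (f = -14 - 1*25 = -14 - 25 = -39)
C(E, P) = 63 - 39*E (C(E, P) = -39*E + 63 = 63 - 39*E)
-9072 + C(-203, I(3, -13)) = -9072 + (63 - 39*(-203)) = -9072 + (63 + 7917) = -9072 + 7980 = -1092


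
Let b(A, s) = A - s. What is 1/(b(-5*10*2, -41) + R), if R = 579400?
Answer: 1/579341 ≈ 1.7261e-6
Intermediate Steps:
1/(b(-5*10*2, -41) + R) = 1/((-5*10*2 - 1*(-41)) + 579400) = 1/((-50*2 + 41) + 579400) = 1/((-100 + 41) + 579400) = 1/(-59 + 579400) = 1/579341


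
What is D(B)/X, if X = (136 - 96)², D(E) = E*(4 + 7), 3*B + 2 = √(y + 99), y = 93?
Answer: -11/2400 + 11*√3/600 ≈ 0.027171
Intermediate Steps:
B = -⅔ + 8*√3/3 (B = -⅔ + √(93 + 99)/3 = -⅔ + √192/3 = -⅔ + (8*√3)/3 = -⅔ + 8*√3/3 ≈ 3.9521)
D(E) = 11*E (D(E) = E*11 = 11*E)
X = 1600 (X = 40² = 1600)
D(B)/X = (11*(-⅔ + 8*√3/3))/1600 = (-22/3 + 88*√3/3)*(1/1600) = -11/2400 + 11*√3/600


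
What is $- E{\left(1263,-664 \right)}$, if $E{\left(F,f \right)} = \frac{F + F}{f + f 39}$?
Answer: $\frac{1263}{13280} \approx 0.095105$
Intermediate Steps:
$E{\left(F,f \right)} = \frac{F}{20 f}$ ($E{\left(F,f \right)} = \frac{2 F}{f + 39 f} = \frac{2 F}{40 f} = 2 F \frac{1}{40 f} = \frac{F}{20 f}$)
$- E{\left(1263,-664 \right)} = - \frac{1263}{20 \left(-664\right)} = - \frac{1263 \left(-1\right)}{20 \cdot 664} = \left(-1\right) \left(- \frac{1263}{13280}\right) = \frac{1263}{13280}$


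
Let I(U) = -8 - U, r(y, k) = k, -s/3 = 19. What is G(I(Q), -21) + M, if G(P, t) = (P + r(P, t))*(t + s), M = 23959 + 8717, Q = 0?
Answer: 34938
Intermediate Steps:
s = -57 (s = -3*19 = -57)
M = 32676
G(P, t) = (-57 + t)*(P + t) (G(P, t) = (P + t)*(t - 57) = (P + t)*(-57 + t) = (-57 + t)*(P + t))
G(I(Q), -21) + M = ((-21)² - 57*(-8 - 1*0) - 57*(-21) + (-8 - 1*0)*(-21)) + 32676 = (441 - 57*(-8 + 0) + 1197 + (-8 + 0)*(-21)) + 32676 = (441 - 57*(-8) + 1197 - 8*(-21)) + 32676 = (441 + 456 + 1197 + 168) + 32676 = 2262 + 32676 = 34938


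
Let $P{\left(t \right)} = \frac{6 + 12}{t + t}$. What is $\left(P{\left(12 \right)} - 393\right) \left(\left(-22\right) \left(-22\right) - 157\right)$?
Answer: $- \frac{513063}{4} \approx -1.2827 \cdot 10^{5}$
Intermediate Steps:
$P{\left(t \right)} = \frac{9}{t}$ ($P{\left(t \right)} = \frac{18}{2 t} = 18 \frac{1}{2 t} = \frac{9}{t}$)
$\left(P{\left(12 \right)} - 393\right) \left(\left(-22\right) \left(-22\right) - 157\right) = \left(\frac{9}{12} - 393\right) \left(\left(-22\right) \left(-22\right) - 157\right) = \left(9 \cdot \frac{1}{12} - 393\right) \left(484 - 157\right) = \left(\frac{3}{4} - 393\right) 327 = \left(- \frac{1569}{4}\right) 327 = - \frac{513063}{4}$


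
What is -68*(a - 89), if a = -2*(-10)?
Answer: 4692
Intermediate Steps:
a = 20
-68*(a - 89) = -68*(20 - 89) = -68*(-69) = 4692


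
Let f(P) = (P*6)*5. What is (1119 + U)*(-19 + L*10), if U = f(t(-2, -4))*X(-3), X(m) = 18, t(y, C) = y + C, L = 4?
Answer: -44541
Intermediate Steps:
t(y, C) = C + y
f(P) = 30*P (f(P) = (6*P)*5 = 30*P)
U = -3240 (U = (30*(-4 - 2))*18 = (30*(-6))*18 = -180*18 = -3240)
(1119 + U)*(-19 + L*10) = (1119 - 3240)*(-19 + 4*10) = -2121*(-19 + 40) = -2121*21 = -44541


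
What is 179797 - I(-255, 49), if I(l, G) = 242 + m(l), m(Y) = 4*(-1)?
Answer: 179559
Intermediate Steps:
m(Y) = -4
I(l, G) = 238 (I(l, G) = 242 - 4 = 238)
179797 - I(-255, 49) = 179797 - 1*238 = 179797 - 238 = 179559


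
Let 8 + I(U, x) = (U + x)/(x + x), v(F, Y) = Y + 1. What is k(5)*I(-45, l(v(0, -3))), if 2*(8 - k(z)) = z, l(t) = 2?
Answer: -825/8 ≈ -103.13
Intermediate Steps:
v(F, Y) = 1 + Y
I(U, x) = -8 + (U + x)/(2*x) (I(U, x) = -8 + (U + x)/(x + x) = -8 + (U + x)/((2*x)) = -8 + (U + x)*(1/(2*x)) = -8 + (U + x)/(2*x))
k(z) = 8 - z/2
k(5)*I(-45, l(v(0, -3))) = (8 - 1/2*5)*((1/2)*(-45 - 15*2)/2) = (8 - 5/2)*((1/2)*(1/2)*(-45 - 30)) = 11*((1/2)*(1/2)*(-75))/2 = (11/2)*(-75/4) = -825/8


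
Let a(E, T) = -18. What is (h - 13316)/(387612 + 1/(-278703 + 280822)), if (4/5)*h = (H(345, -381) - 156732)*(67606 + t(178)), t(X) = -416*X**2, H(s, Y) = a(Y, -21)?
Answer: 5444381188969021/821349829 ≈ 6.6286e+6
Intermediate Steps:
H(s, Y) = -18
h = 2569316289375 (h = 5*((-18 - 156732)*(67606 - 416*178**2))/4 = 5*(-156750*(67606 - 416*31684))/4 = 5*(-156750*(67606 - 13180544))/4 = 5*(-156750*(-13112938))/4 = (5/4)*2055453031500 = 2569316289375)
(h - 13316)/(387612 + 1/(-278703 + 280822)) = (2569316289375 - 13316)/(387612 + 1/(-278703 + 280822)) = 2569316276059/(387612 + 1/2119) = 2569316276059/(821349829/2119) = 2569316276059*(2119/821349829) = 5444381188969021/821349829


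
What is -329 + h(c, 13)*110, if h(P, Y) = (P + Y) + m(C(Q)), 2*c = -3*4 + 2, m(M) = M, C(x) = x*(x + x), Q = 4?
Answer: 4071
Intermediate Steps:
C(x) = 2*x**2 (C(x) = x*(2*x) = 2*x**2)
c = -5 (c = (-3*4 + 2)/2 = (-12 + 2)/2 = (1/2)*(-10) = -5)
h(P, Y) = 32 + P + Y (h(P, Y) = (P + Y) + 2*4**2 = (P + Y) + 2*16 = (P + Y) + 32 = 32 + P + Y)
-329 + h(c, 13)*110 = -329 + (32 - 5 + 13)*110 = -329 + 40*110 = -329 + 4400 = 4071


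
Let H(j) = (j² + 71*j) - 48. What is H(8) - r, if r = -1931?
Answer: 2515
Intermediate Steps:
H(j) = -48 + j² + 71*j
H(8) - r = (-48 + 8² + 71*8) - 1*(-1931) = (-48 + 64 + 568) + 1931 = 584 + 1931 = 2515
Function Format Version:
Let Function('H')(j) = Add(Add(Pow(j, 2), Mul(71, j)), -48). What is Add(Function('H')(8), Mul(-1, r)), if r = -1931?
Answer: 2515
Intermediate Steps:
Function('H')(j) = Add(-48, Pow(j, 2), Mul(71, j))
Add(Function('H')(8), Mul(-1, r)) = Add(Add(-48, Pow(8, 2), Mul(71, 8)), Mul(-1, -1931)) = Add(Add(-48, 64, 568), 1931) = Add(584, 1931) = 2515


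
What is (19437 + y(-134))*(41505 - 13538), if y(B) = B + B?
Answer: 536099423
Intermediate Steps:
y(B) = 2*B
(19437 + y(-134))*(41505 - 13538) = (19437 + 2*(-134))*(41505 - 13538) = (19437 - 268)*27967 = 19169*27967 = 536099423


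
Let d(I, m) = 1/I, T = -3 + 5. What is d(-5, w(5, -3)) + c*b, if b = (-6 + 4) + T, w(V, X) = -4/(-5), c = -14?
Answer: -1/5 ≈ -0.20000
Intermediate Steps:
T = 2
w(V, X) = 4/5 (w(V, X) = -4*(-1/5) = 4/5)
b = 0 (b = (-6 + 4) + 2 = -2 + 2 = 0)
d(-5, w(5, -3)) + c*b = 1/(-5) - 14*0 = -1/5 + 0 = -1/5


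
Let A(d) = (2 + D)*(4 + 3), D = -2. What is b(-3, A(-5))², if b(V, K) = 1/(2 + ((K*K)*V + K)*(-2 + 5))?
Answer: ¼ ≈ 0.25000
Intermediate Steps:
A(d) = 0 (A(d) = (2 - 2)*(4 + 3) = 0*7 = 0)
b(V, K) = 1/(2 + 3*K + 3*V*K²) (b(V, K) = 1/(2 + (K²*V + K)*3) = 1/(2 + (V*K² + K)*3) = 1/(2 + (K + V*K²)*3) = 1/(2 + (3*K + 3*V*K²)) = 1/(2 + 3*K + 3*V*K²))
b(-3, A(-5))² = (1/(2 + 3*0 + 3*(-3)*0²))² = (1/(2 + 0 + 3*(-3)*0))² = (1/(2 + 0 + 0))² = (1/2)² = (½)² = ¼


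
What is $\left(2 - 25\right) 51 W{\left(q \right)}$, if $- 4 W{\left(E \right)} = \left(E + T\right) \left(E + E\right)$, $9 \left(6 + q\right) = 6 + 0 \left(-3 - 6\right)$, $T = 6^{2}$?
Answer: $- \frac{287776}{3} \approx -95925.0$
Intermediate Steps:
$T = 36$
$q = - \frac{16}{3}$ ($q = -6 + \frac{6 + 0 \left(-3 - 6\right)}{9} = -6 + \frac{6 + 0 \left(-9\right)}{9} = -6 + \frac{6 + 0}{9} = -6 + \frac{1}{9} \cdot 6 = -6 + \frac{2}{3} = - \frac{16}{3} \approx -5.3333$)
$W{\left(E \right)} = - \frac{E \left(36 + E\right)}{2}$ ($W{\left(E \right)} = - \frac{\left(E + 36\right) \left(E + E\right)}{4} = - \frac{\left(36 + E\right) 2 E}{4} = - \frac{2 E \left(36 + E\right)}{4} = - \frac{E \left(36 + E\right)}{2}$)
$\left(2 - 25\right) 51 W{\left(q \right)} = \left(2 - 25\right) 51 \left(\left(- \frac{1}{2}\right) \left(- \frac{16}{3}\right) \left(36 - \frac{16}{3}\right)\right) = \left(-23\right) 51 \left(\left(- \frac{1}{2}\right) \left(- \frac{16}{3}\right) \frac{92}{3}\right) = \left(-1173\right) \frac{736}{9} = - \frac{287776}{3}$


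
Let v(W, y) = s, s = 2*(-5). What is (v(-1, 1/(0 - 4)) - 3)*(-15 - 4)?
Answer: 247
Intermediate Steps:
s = -10
v(W, y) = -10
(v(-1, 1/(0 - 4)) - 3)*(-15 - 4) = (-10 - 3)*(-15 - 4) = -13*(-19) = 247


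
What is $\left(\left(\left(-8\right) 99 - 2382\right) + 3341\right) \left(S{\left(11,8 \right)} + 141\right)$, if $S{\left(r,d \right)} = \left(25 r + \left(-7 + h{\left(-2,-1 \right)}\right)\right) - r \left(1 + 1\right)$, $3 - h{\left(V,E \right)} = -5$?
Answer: $65965$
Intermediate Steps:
$h{\left(V,E \right)} = 8$ ($h{\left(V,E \right)} = 3 - -5 = 3 + 5 = 8$)
$S{\left(r,d \right)} = 1 + 23 r$ ($S{\left(r,d \right)} = \left(25 r + \left(-7 + 8\right)\right) - r \left(1 + 1\right) = \left(25 r + 1\right) - r 2 = \left(1 + 25 r\right) - 2 r = 1 + 23 r$)
$\left(\left(\left(-8\right) 99 - 2382\right) + 3341\right) \left(S{\left(11,8 \right)} + 141\right) = \left(\left(\left(-8\right) 99 - 2382\right) + 3341\right) \left(\left(1 + 23 \cdot 11\right) + 141\right) = \left(\left(-792 - 2382\right) + 3341\right) \left(\left(1 + 253\right) + 141\right) = \left(-3174 + 3341\right) \left(254 + 141\right) = 167 \cdot 395 = 65965$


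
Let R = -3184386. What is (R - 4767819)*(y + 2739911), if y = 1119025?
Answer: -30687050153880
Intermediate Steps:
(R - 4767819)*(y + 2739911) = (-3184386 - 4767819)*(1119025 + 2739911) = -7952205*3858936 = -30687050153880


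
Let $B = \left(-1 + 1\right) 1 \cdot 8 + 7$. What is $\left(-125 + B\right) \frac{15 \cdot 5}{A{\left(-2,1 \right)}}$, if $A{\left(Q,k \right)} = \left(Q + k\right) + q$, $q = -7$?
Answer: $\frac{4425}{4} \approx 1106.3$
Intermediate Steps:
$A{\left(Q,k \right)} = -7 + Q + k$ ($A{\left(Q,k \right)} = \left(Q + k\right) - 7 = -7 + Q + k$)
$B = 7$ ($B = 0 \cdot 1 \cdot 8 + 7 = 0 \cdot 8 + 7 = 0 + 7 = 7$)
$\left(-125 + B\right) \frac{15 \cdot 5}{A{\left(-2,1 \right)}} = \left(-125 + 7\right) \frac{15 \cdot 5}{-7 - 2 + 1} = - 118 \frac{75}{-8} = - 118 \cdot 75 \left(- \frac{1}{8}\right) = \left(-118\right) \left(- \frac{75}{8}\right) = \frac{4425}{4}$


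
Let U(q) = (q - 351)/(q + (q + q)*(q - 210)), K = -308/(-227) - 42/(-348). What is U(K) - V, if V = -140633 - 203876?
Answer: 18354899056028427/53278343272 ≈ 3.4451e+5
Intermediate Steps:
V = -344509
K = 19453/13166 (K = -308*(-1/227) - 42*(-1/348) = 308/227 + 7/58 = 19453/13166 ≈ 1.4775)
U(q) = (-351 + q)/(q + 2*q*(-210 + q)) (U(q) = (-351 + q)/(q + (2*q)*(-210 + q)) = (-351 + q)/(q + 2*q*(-210 + q)))
U(K) - V = (-351 + 19453/13166)/((19453/13166)*(-419 + 2*(19453/13166))) - 1*(-344509) = (13166/19453)*(-4601813/13166)/(-419 + 19453/6583) + 344509 = (13166/19453)*(-4601813/13166)/(-2738824/6583) + 344509 = (13166/19453)*(-6583/2738824)*(-4601813/13166) + 344509 = 30293734979/53278343272 + 344509 = 18354899056028427/53278343272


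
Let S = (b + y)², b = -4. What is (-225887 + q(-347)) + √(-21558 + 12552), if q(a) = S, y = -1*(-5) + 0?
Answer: -225886 + I*√9006 ≈ -2.2589e+5 + 94.9*I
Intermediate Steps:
y = 5 (y = 5 + 0 = 5)
S = 1 (S = (-4 + 5)² = 1² = 1)
q(a) = 1
(-225887 + q(-347)) + √(-21558 + 12552) = (-225887 + 1) + √(-21558 + 12552) = -225886 + √(-9006) = -225886 + I*√9006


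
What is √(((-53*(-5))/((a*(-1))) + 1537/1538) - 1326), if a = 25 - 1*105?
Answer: I*√12505517219/3076 ≈ 36.355*I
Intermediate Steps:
a = -80 (a = 25 - 105 = -80)
√(((-53*(-5))/((a*(-1))) + 1537/1538) - 1326) = √(((-53*(-5))/((-80*(-1))) + 1537/1538) - 1326) = √((265/80 + 1537*(1/1538)) - 1326) = √((265*(1/80) + 1537/1538) - 1326) = √((53/16 + 1537/1538) - 1326) = √(53053/12304 - 1326) = √(-16262051/12304) = I*√12505517219/3076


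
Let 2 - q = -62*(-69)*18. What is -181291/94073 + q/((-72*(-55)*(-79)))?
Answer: -24735633647/14714898660 ≈ -1.6810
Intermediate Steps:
q = -77002 (q = 2 - (-62*(-69))*18 = 2 - 4278*18 = 2 - 1*77004 = 2 - 77004 = -77002)
-181291/94073 + q/((-72*(-55)*(-79))) = -181291/94073 - 77002/(-72*(-55)*(-79)) = -181291*1/94073 - 77002/(3960*(-79)) = -181291/94073 - 77002/(-312840) = -181291/94073 - 77002*(-1/312840) = -181291/94073 + 38501/156420 = -24735633647/14714898660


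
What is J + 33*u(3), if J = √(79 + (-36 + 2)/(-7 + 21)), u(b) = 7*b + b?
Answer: 792 + 2*√938/7 ≈ 800.75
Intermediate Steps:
u(b) = 8*b
J = 2*√938/7 (J = √(79 - 34/14) = √(79 - 34*1/14) = √(79 - 17/7) = √(536/7) = 2*√938/7 ≈ 8.7505)
J + 33*u(3) = 2*√938/7 + 33*(8*3) = 2*√938/7 + 33*24 = 2*√938/7 + 792 = 792 + 2*√938/7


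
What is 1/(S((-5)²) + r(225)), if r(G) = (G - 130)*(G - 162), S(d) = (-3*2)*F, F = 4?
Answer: 1/5961 ≈ 0.00016776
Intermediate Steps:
S(d) = -24 (S(d) = -3*2*4 = -6*4 = -24)
r(G) = (-162 + G)*(-130 + G) (r(G) = (-130 + G)*(-162 + G) = (-162 + G)*(-130 + G))
1/(S((-5)²) + r(225)) = 1/(-24 + (21060 + 225² - 292*225)) = 1/(-24 + (21060 + 50625 - 65700)) = 1/(-24 + 5985) = 1/5961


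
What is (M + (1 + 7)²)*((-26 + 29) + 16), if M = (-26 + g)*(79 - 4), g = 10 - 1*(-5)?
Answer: -14459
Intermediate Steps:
g = 15 (g = 10 + 5 = 15)
M = -825 (M = (-26 + 15)*(79 - 4) = -11*75 = -825)
(M + (1 + 7)²)*((-26 + 29) + 16) = (-825 + (1 + 7)²)*((-26 + 29) + 16) = (-825 + 8²)*(3 + 16) = (-825 + 64)*19 = -761*19 = -14459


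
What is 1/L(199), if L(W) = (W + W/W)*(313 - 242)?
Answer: 1/14200 ≈ 7.0423e-5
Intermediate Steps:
L(W) = 71 + 71*W (L(W) = (W + 1)*71 = (1 + W)*71 = 71 + 71*W)
1/L(199) = 1/(71 + 71*199) = 1/(71 + 14129) = 1/14200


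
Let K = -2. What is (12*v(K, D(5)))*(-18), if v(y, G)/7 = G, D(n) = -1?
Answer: 1512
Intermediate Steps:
v(y, G) = 7*G
(12*v(K, D(5)))*(-18) = (12*(7*(-1)))*(-18) = (12*(-7))*(-18) = -84*(-18) = 1512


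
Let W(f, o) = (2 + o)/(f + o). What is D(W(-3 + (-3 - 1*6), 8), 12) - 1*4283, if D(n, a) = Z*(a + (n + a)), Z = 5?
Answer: -8351/2 ≈ -4175.5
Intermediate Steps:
W(f, o) = (2 + o)/(f + o)
D(n, a) = 5*n + 10*a (D(n, a) = 5*(a + (n + a)) = 5*(a + (a + n)) = 5*(n + 2*a) = 5*n + 10*a)
D(W(-3 + (-3 - 1*6), 8), 12) - 1*4283 = (5*((2 + 8)/((-3 + (-3 - 1*6)) + 8)) + 10*12) - 1*4283 = (5*(10/((-3 + (-3 - 6)) + 8)) + 120) - 4283 = (5*(10/((-3 - 9) + 8)) + 120) - 4283 = (5*(10/(-12 + 8)) + 120) - 4283 = (5*(10/(-4)) + 120) - 4283 = (5*(-¼*10) + 120) - 4283 = (5*(-5/2) + 120) - 4283 = (-25/2 + 120) - 4283 = 215/2 - 4283 = -8351/2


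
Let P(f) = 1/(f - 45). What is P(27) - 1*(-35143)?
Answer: 632573/18 ≈ 35143.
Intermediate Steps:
P(f) = 1/(-45 + f)
P(27) - 1*(-35143) = 1/(-45 + 27) - 1*(-35143) = 1/(-18) + 35143 = -1/18 + 35143 = 632573/18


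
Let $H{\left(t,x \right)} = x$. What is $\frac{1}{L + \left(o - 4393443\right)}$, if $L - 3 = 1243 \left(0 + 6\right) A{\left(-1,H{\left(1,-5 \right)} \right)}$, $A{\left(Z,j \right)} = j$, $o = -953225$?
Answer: $- \frac{1}{5383955} \approx -1.8574 \cdot 10^{-7}$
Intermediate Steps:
$L = -37287$ ($L = 3 + 1243 \left(0 + 6\right) \left(-5\right) = 3 + 1243 \cdot 6 \left(-5\right) = 3 + 1243 \left(-30\right) = 3 - 37290 = -37287$)
$\frac{1}{L + \left(o - 4393443\right)} = \frac{1}{-37287 - 5346668} = \frac{1}{-5383955} = - \frac{1}{5383955}$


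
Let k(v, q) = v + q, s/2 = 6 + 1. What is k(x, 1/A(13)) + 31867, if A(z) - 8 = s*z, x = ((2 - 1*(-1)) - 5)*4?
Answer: 6053211/190 ≈ 31859.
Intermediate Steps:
s = 14 (s = 2*(6 + 1) = 2*7 = 14)
x = -8 (x = ((2 + 1) - 5)*4 = (3 - 5)*4 = -2*4 = -8)
A(z) = 8 + 14*z
k(v, q) = q + v
k(x, 1/A(13)) + 31867 = (1/(8 + 14*13) - 8) + 31867 = (1/(8 + 182) - 8) + 31867 = (1/190 - 8) + 31867 = -1519/190 + 31867 = 6053211/190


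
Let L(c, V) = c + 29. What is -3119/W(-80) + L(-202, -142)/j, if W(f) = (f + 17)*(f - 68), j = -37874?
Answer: -58257977/176568588 ≈ -0.32995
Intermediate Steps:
L(c, V) = 29 + c
W(f) = (-68 + f)*(17 + f) (W(f) = (17 + f)*(-68 + f) = (-68 + f)*(17 + f))
-3119/W(-80) + L(-202, -142)/j = -3119/(-1156 + (-80)² - 51*(-80)) + (29 - 202)/(-37874) = -3119/(-1156 + 6400 + 4080) - 173*(-1/37874) = -3119/9324 + 173/37874 = -58257977/176568588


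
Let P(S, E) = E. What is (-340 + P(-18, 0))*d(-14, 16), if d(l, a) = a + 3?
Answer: -6460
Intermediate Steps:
d(l, a) = 3 + a
(-340 + P(-18, 0))*d(-14, 16) = (-340 + 0)*(3 + 16) = -340*19 = -6460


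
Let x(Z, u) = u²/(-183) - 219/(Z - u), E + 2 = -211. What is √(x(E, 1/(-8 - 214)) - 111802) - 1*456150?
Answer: -456150 + I*√8419851145344146058255/274428630 ≈ -4.5615e+5 + 334.37*I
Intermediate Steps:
E = -213 (E = -2 - 211 = -213)
x(Z, u) = -219/(Z - u) - u²/183 (x(Z, u) = u²*(-1/183) - 219/(Z - u) = -u²/183 - 219/(Z - u) = -219/(Z - u) - u²/183)
√(x(E, 1/(-8 - 214)) - 111802) - 1*456150 = √((-40077 + (1/(-8 - 214))³ - 1*(-213)*(1/(-8 - 214))²)/(183*(-213 - 1/(-8 - 214))) - 111802) - 1*456150 = √((-40077 + (1/(-222))³ - 1*(-213)*(1/(-222))²)/(183*(-213 - 1/(-222))) - 111802) - 456150 = √((-40077 + (-1/222)³ - 1*(-213)*(-1/222)²)/(183*(-213 - 1*(-1/222))) - 111802) - 456150 = √((-40077 - 1/10941048 - 1*(-213)*1/49284)/(183*(-213 + 1/222)) - 111802) - 456150 = √((-40077 - 1/10941048 + 71/16428)/(183*(-47285/222)) - 111802) - 456150 = √((1/183)*(-222/47285)*(-438484333411/10941048) - 111802) - 456150 = √(438484333411/426462091020 - 111802) - 456150 = √(-47678876215884629/426462091020) - 456150 = I*√8419851145344146058255/274428630 - 456150 = -456150 + I*√8419851145344146058255/274428630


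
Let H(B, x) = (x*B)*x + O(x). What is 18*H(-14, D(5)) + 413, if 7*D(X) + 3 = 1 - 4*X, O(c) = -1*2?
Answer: -14785/7 ≈ -2112.1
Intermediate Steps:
O(c) = -2
D(X) = -2/7 - 4*X/7 (D(X) = -3/7 + (1 - 4*X)/7 = -3/7 + (1/7 - 4*X/7) = -2/7 - 4*X/7)
H(B, x) = -2 + B*x**2 (H(B, x) = (x*B)*x - 2 = (B*x)*x - 2 = B*x**2 - 2 = -2 + B*x**2)
18*H(-14, D(5)) + 413 = 18*(-2 - 14*(-2/7 - 4/7*5)**2) + 413 = 18*(-2 - 14*(-2/7 - 20/7)**2) + 413 = 18*(-2 - 14*(-22/7)**2) + 413 = 18*(-2 - 14*484/49) + 413 = 18*(-2 - 968/7) + 413 = 18*(-982/7) + 413 = -17676/7 + 413 = -14785/7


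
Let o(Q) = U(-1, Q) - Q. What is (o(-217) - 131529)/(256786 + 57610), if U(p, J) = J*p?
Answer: -131095/314396 ≈ -0.41697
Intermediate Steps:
o(Q) = -2*Q (o(Q) = Q*(-1) - Q = -Q - Q = -2*Q)
(o(-217) - 131529)/(256786 + 57610) = (-2*(-217) - 131529)/(256786 + 57610) = (434 - 131529)/314396 = -131095*1/314396 = -131095/314396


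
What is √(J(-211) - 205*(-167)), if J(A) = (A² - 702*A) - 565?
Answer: √226313 ≈ 475.72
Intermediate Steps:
J(A) = -565 + A² - 702*A
√(J(-211) - 205*(-167)) = √((-565 + (-211)² - 702*(-211)) - 205*(-167)) = √((-565 + 44521 + 148122) + 34235) = √(192078 + 34235) = √226313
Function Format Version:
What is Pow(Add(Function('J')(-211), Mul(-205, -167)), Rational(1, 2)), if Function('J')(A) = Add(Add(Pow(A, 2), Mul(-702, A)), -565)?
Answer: Pow(226313, Rational(1, 2)) ≈ 475.72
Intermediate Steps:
Function('J')(A) = Add(-565, Pow(A, 2), Mul(-702, A))
Pow(Add(Function('J')(-211), Mul(-205, -167)), Rational(1, 2)) = Pow(Add(Add(-565, Pow(-211, 2), Mul(-702, -211)), Mul(-205, -167)), Rational(1, 2)) = Pow(Add(Add(-565, 44521, 148122), 34235), Rational(1, 2)) = Pow(Add(192078, 34235), Rational(1, 2)) = Pow(226313, Rational(1, 2))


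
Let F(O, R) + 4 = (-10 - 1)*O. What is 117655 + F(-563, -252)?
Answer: 123844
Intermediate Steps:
F(O, R) = -4 - 11*O (F(O, R) = -4 + (-10 - 1)*O = -4 - 11*O)
117655 + F(-563, -252) = 117655 + (-4 - 11*(-563)) = 117655 + (-4 + 6193) = 117655 + 6189 = 123844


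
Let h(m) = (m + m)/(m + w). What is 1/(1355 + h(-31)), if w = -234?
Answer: 265/359137 ≈ 0.00073788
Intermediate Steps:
h(m) = 2*m/(-234 + m) (h(m) = (m + m)/(m - 234) = (2*m)/(-234 + m) = 2*m/(-234 + m))
1/(1355 + h(-31)) = 1/(1355 + 2*(-31)/(-234 - 31)) = 1/(1355 + 2*(-31)/(-265)) = 1/(1355 + 2*(-31)*(-1/265)) = 1/(1355 + 62/265) = 1/(359137/265) = 265/359137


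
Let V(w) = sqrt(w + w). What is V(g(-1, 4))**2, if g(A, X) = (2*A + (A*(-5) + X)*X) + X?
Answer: 76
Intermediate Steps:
g(A, X) = X + 2*A + X*(X - 5*A) (g(A, X) = (2*A + (-5*A + X)*X) + X = (2*A + (X - 5*A)*X) + X = (2*A + X*(X - 5*A)) + X = X + 2*A + X*(X - 5*A))
V(w) = sqrt(2)*sqrt(w) (V(w) = sqrt(2*w) = sqrt(2)*sqrt(w))
V(g(-1, 4))**2 = (sqrt(2)*sqrt(4 + 4**2 + 2*(-1) - 5*(-1)*4))**2 = (sqrt(2)*sqrt(4 + 16 - 2 + 20))**2 = (sqrt(2)*sqrt(38))**2 = (2*sqrt(19))**2 = 76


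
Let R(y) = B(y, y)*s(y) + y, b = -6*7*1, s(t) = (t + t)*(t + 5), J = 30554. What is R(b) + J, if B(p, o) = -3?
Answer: 21188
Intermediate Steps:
s(t) = 2*t*(5 + t) (s(t) = (2*t)*(5 + t) = 2*t*(5 + t))
b = -42 (b = -42*1 = -42)
R(y) = y - 6*y*(5 + y) (R(y) = -6*y*(5 + y) + y = y - 6*y*(5 + y))
R(b) + J = -42*(-29 - 6*(-42)) + 30554 = -42*(-29 + 252) + 30554 = -42*223 + 30554 = -9366 + 30554 = 21188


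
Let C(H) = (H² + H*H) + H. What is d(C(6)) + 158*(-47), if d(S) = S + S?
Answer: -7270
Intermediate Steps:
C(H) = H + 2*H² (C(H) = (H² + H²) + H = 2*H² + H = H + 2*H²)
d(S) = 2*S
d(C(6)) + 158*(-47) = 2*(6*(1 + 2*6)) + 158*(-47) = 2*(6*(1 + 12)) - 7426 = 2*(6*13) - 7426 = 2*78 - 7426 = 156 - 7426 = -7270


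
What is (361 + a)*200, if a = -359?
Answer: 400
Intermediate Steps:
(361 + a)*200 = (361 - 359)*200 = 2*200 = 400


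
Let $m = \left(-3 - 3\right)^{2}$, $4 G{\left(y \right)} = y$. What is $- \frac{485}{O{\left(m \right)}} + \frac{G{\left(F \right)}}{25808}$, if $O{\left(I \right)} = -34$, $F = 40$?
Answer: $\frac{3129305}{219368} \approx 14.265$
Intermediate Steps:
$G{\left(y \right)} = \frac{y}{4}$
$m = 36$ ($m = \left(-6\right)^{2} = 36$)
$- \frac{485}{O{\left(m \right)}} + \frac{G{\left(F \right)}}{25808} = - \frac{485}{-34} + \frac{\frac{1}{4} \cdot 40}{25808} = \left(-485\right) \left(- \frac{1}{34}\right) + 10 \cdot \frac{1}{25808} = \frac{485}{34} + \frac{5}{12904} = \frac{3129305}{219368}$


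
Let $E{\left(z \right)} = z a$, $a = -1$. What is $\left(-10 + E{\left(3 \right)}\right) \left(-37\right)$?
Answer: $481$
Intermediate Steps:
$E{\left(z \right)} = - z$ ($E{\left(z \right)} = z \left(-1\right) = - z$)
$\left(-10 + E{\left(3 \right)}\right) \left(-37\right) = \left(-10 - 3\right) \left(-37\right) = \left(-13\right) \left(-37\right) = 481$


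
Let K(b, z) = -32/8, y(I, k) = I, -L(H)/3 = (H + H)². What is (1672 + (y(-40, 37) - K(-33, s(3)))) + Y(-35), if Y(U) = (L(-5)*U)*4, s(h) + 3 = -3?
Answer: 43636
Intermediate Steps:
s(h) = -6 (s(h) = -3 - 3 = -6)
L(H) = -12*H² (L(H) = -3*(H + H)² = -3*4*H² = -12*H²)
K(b, z) = -4 (K(b, z) = -32*⅛ = -4)
Y(U) = -1200*U (Y(U) = ((-12*(-5)²)*U)*4 = ((-12*25)*U)*4 = -300*U*4 = -1200*U)
(1672 + (y(-40, 37) - K(-33, s(3)))) + Y(-35) = (1672 + (-40 - 1*(-4))) - 1200*(-35) = (1672 + (-40 + 4)) + 42000 = (1672 - 36) + 42000 = 1636 + 42000 = 43636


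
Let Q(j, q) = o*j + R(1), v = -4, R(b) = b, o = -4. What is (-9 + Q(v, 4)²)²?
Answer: 78400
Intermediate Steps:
Q(j, q) = 1 - 4*j (Q(j, q) = -4*j + 1 = 1 - 4*j)
(-9 + Q(v, 4)²)² = (-9 + (1 - 4*(-4))²)² = (-9 + (1 + 16)²)² = (-9 + 17²)² = (-9 + 289)² = 280² = 78400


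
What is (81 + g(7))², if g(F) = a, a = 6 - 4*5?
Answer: 4489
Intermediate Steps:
a = -14 (a = 6 - 20 = -14)
g(F) = -14
(81 + g(7))² = (81 - 14)² = 67² = 4489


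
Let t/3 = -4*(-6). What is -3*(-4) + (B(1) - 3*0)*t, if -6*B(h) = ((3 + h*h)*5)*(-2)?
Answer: 492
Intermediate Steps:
B(h) = 5 + 5*h**2/3 (B(h) = -(3 + h*h)*5*(-2)/6 = -(3 + h**2)*5*(-2)/6 = -(15 + 5*h**2)*(-2)/6 = -(-30 - 10*h**2)/6 = 5 + 5*h**2/3)
t = 72 (t = 3*(-4*(-6)) = 3*24 = 72)
-3*(-4) + (B(1) - 3*0)*t = -3*(-4) + ((5 + (5/3)*1**2) - 3*0)*72 = 12 + ((5 + (5/3)*1) + 0)*72 = 12 + ((5 + 5/3) + 0)*72 = 12 + (20/3 + 0)*72 = 12 + (20/3)*72 = 12 + 480 = 492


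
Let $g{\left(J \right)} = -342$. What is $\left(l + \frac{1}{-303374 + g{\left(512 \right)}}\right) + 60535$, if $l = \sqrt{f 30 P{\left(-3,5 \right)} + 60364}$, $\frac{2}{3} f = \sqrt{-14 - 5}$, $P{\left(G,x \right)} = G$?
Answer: $\frac{18385448059}{303716} + \sqrt{60364 - 135 i \sqrt{19}} \approx 60781.0 - 1.1975 i$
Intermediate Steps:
$f = \frac{3 i \sqrt{19}}{2}$ ($f = \frac{3 \sqrt{-14 - 5}}{2} = \frac{3 \sqrt{-19}}{2} = \frac{3 i \sqrt{19}}{2} \approx 6.5383 i$)
$l = \sqrt{60364 - 135 i \sqrt{19}}$ ($l = \sqrt{\frac{3 i \sqrt{19}}{2} \cdot 30 \left(-3\right) + 60364} = \sqrt{45 i \sqrt{19} \left(-3\right) + 60364} = \sqrt{- 135 i \sqrt{19} + 60364} = \sqrt{60364 - 135 i \sqrt{19}} \approx 245.69 - 1.198 i$)
$\left(l + \frac{1}{-303374 + g{\left(512 \right)}}\right) + 60535 = \left(\sqrt{60364 - 135 i \sqrt{19}} + \frac{1}{-303374 - 342}\right) + 60535 = \left(\sqrt{60364 - 135 i \sqrt{19}} + \frac{1}{-303716}\right) + 60535 = \left(\sqrt{60364 - 135 i \sqrt{19}} - \frac{1}{303716}\right) + 60535 = \left(- \frac{1}{303716} + \sqrt{60364 - 135 i \sqrt{19}}\right) + 60535 = \frac{18385448059}{303716} + \sqrt{60364 - 135 i \sqrt{19}}$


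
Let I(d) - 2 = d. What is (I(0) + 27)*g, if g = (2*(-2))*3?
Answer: -348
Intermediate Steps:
I(d) = 2 + d
g = -12 (g = -4*3 = -12)
(I(0) + 27)*g = ((2 + 0) + 27)*(-12) = (2 + 27)*(-12) = 29*(-12) = -348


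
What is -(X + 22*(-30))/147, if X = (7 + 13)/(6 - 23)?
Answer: 11240/2499 ≈ 4.4978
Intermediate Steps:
X = -20/17 (X = 20/(-17) = 20*(-1/17) = -20/17 ≈ -1.1765)
-(X + 22*(-30))/147 = -(-20/17 + 22*(-30))/147 = -(-20/17 - 660)*(1/147) = -1*(-11240/17)*(1/147) = (11240/17)*(1/147) = 11240/2499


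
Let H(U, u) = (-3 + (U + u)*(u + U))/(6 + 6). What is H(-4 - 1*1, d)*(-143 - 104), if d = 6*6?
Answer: -118313/6 ≈ -19719.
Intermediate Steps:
d = 36
H(U, u) = -1/4 + (U + u)**2/12 (H(U, u) = (-3 + (U + u)*(U + u))/12 = (-3 + (U + u)**2)*(1/12) = -1/4 + (U + u)**2/12)
H(-4 - 1*1, d)*(-143 - 104) = (-1/4 + ((-4 - 1*1) + 36)**2/12)*(-143 - 104) = (-1/4 + ((-4 - 1) + 36)**2/12)*(-247) = (-1/4 + (-5 + 36)**2/12)*(-247) = (-1/4 + (1/12)*31**2)*(-247) = (-1/4 + (1/12)*961)*(-247) = (-1/4 + 961/12)*(-247) = (479/6)*(-247) = -118313/6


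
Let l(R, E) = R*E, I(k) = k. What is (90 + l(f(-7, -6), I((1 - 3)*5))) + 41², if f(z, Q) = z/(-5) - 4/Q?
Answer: 5251/3 ≈ 1750.3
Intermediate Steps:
f(z, Q) = -4/Q - z/5 (f(z, Q) = z*(-⅕) - 4/Q = -z/5 - 4/Q = -4/Q - z/5)
l(R, E) = E*R
(90 + l(f(-7, -6), I((1 - 3)*5))) + 41² = (90 + ((1 - 3)*5)*(-4/(-6) - ⅕*(-7))) + 41² = (90 + (-2*5)*(-4*(-⅙) + 7/5)) + 1681 = (90 - 10*(⅔ + 7/5)) + 1681 = (90 - 10*31/15) + 1681 = (90 - 62/3) + 1681 = 208/3 + 1681 = 5251/3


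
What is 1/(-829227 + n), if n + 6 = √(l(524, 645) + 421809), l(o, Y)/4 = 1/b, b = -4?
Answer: -829233/687626946481 - 4*√26363/687626946481 ≈ -1.2069e-6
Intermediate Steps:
l(o, Y) = -1 (l(o, Y) = 4/(-4) = 4*(-¼) = -1)
n = -6 + 4*√26363 (n = -6 + √(-1 + 421809) = -6 + √421808 = -6 + 4*√26363 ≈ 643.47)
1/(-829227 + n) = 1/(-829227 + (-6 + 4*√26363)) = 1/(-829233 + 4*√26363)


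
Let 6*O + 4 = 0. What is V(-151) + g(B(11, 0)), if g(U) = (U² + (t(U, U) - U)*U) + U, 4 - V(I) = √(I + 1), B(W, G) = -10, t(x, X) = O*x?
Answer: -218/3 - 5*I*√6 ≈ -72.667 - 12.247*I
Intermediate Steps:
O = -⅔ (O = -⅔ + (⅙)*0 = -⅔ + 0 = -⅔ ≈ -0.66667)
t(x, X) = -2*x/3
V(I) = 4 - √(1 + I) (V(I) = 4 - √(I + 1) = 4 - √(1 + I))
g(U) = U - 2*U²/3 (g(U) = (U² + (-2*U/3 - U)*U) + U = (U² + (-5*U/3)*U) + U = (U² - 5*U²/3) + U = -2*U²/3 + U = U - 2*U²/3)
V(-151) + g(B(11, 0)) = (4 - √(1 - 151)) + (⅓)*(-10)*(3 - 2*(-10)) = (4 - √(-150)) + (⅓)*(-10)*(3 + 20) = (4 - 5*I*√6) + (⅓)*(-10)*23 = (4 - 5*I*√6) - 230/3 = -218/3 - 5*I*√6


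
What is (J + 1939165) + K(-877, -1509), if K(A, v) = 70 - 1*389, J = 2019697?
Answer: 3958543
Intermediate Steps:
K(A, v) = -319 (K(A, v) = 70 - 389 = -319)
(J + 1939165) + K(-877, -1509) = (2019697 + 1939165) - 319 = 3958862 - 319 = 3958543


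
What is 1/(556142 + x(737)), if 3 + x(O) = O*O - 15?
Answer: 1/1099293 ≈ 9.0968e-7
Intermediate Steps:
x(O) = -18 + O² (x(O) = -3 + (O*O - 15) = -3 + (O² - 15) = -3 + (-15 + O²) = -18 + O²)
1/(556142 + x(737)) = 1/(556142 + (-18 + 737²)) = 1/(556142 + (-18 + 543169)) = 1/(556142 + 543151) = 1/1099293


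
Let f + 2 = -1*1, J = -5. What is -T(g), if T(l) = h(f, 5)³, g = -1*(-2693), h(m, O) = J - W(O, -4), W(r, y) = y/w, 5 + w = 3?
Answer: 343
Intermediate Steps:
w = -2 (w = -5 + 3 = -2)
f = -3 (f = -2 - 1*1 = -2 - 1 = -3)
W(r, y) = -y/2 (W(r, y) = y/(-2) = y*(-½) = -y/2)
h(m, O) = -7 (h(m, O) = -5 - (-1)*(-4)/2 = -5 - 1*2 = -5 - 2 = -7)
g = 2693
T(l) = -343 (T(l) = (-7)³ = -343)
-T(g) = -1*(-343) = 343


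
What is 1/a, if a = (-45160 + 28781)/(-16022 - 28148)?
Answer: 44170/16379 ≈ 2.6967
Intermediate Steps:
a = 16379/44170 (a = -16379/(-44170) = -16379*(-1/44170) = 16379/44170 ≈ 0.37082)
1/a = 1/(16379/44170) = 44170/16379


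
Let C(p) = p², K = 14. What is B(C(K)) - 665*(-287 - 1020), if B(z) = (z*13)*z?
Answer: 1368563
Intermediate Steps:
B(z) = 13*z² (B(z) = (13*z)*z = 13*z²)
B(C(K)) - 665*(-287 - 1020) = 13*(14²)² - 665*(-287 - 1020) = 13*196² - 665*(-1307) = 13*38416 + 869155 = 499408 + 869155 = 1368563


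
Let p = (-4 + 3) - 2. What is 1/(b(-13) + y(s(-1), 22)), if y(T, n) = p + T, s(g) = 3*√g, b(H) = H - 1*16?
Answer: -32/1033 - 3*I/1033 ≈ -0.030978 - 0.0029042*I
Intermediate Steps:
p = -3 (p = -1 - 2 = -3)
b(H) = -16 + H (b(H) = H - 16 = -16 + H)
y(T, n) = -3 + T
1/(b(-13) + y(s(-1), 22)) = 1/((-16 - 13) + (-3 + 3*√(-1))) = 1/(-29 + (-3 + 3*I)) = 1/(-32 + 3*I) = (-32 - 3*I)/1033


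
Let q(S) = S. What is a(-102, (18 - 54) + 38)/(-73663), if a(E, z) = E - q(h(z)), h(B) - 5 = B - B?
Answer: 107/73663 ≈ 0.0014526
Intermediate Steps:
h(B) = 5 (h(B) = 5 + (B - B) = 5 + 0 = 5)
a(E, z) = -5 + E (a(E, z) = E - 1*5 = E - 5 = -5 + E)
a(-102, (18 - 54) + 38)/(-73663) = (-5 - 102)/(-73663) = -107*(-1/73663) = 107/73663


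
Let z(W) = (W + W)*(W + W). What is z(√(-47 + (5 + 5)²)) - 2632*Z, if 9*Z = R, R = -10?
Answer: 28228/9 ≈ 3136.4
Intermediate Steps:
Z = -10/9 (Z = (⅑)*(-10) = -10/9 ≈ -1.1111)
z(W) = 4*W² (z(W) = (2*W)*(2*W) = 4*W²)
z(√(-47 + (5 + 5)²)) - 2632*Z = 4*(√(-47 + (5 + 5)²))² - 2632*(-10)/9 = 4*(√(-47 + 10²))² - 1*(-26320/9) = 4*(√(-47 + 100))² + 26320/9 = 4*(√53)² + 26320/9 = 4*53 + 26320/9 = 212 + 26320/9 = 28228/9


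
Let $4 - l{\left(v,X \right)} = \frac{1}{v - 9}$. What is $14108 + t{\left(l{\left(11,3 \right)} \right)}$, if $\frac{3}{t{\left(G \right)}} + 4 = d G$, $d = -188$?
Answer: $\frac{9339493}{662} \approx 14108.0$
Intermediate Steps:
$l{\left(v,X \right)} = 4 - \frac{1}{-9 + v}$ ($l{\left(v,X \right)} = 4 - \frac{1}{v - 9} = 4 - \frac{1}{-9 + v}$)
$t{\left(G \right)} = \frac{3}{-4 - 188 G}$
$14108 + t{\left(l{\left(11,3 \right)} \right)} = 14108 + \frac{3}{4 \left(-1 - 47 \frac{-37 + 4 \cdot 11}{-9 + 11}\right)} = 14108 + \frac{3}{4 \left(-1 - 47 \frac{-37 + 44}{2}\right)} = 14108 + \frac{3}{4 \left(-1 - 47 \cdot \frac{1}{2} \cdot 7\right)} = 14108 + \frac{3}{4 \left(-1 - \frac{329}{2}\right)} = 14108 + \frac{3}{4 \left(- \frac{331}{2}\right)} = 14108 + \frac{3}{4} \left(- \frac{2}{331}\right) = 14108 - \frac{3}{662} = \frac{9339493}{662}$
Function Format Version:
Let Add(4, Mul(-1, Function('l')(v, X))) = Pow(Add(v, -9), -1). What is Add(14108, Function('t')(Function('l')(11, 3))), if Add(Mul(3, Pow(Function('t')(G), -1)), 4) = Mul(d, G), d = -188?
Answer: Rational(9339493, 662) ≈ 14108.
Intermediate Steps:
Function('l')(v, X) = Add(4, Mul(-1, Pow(Add(-9, v), -1))) (Function('l')(v, X) = Add(4, Mul(-1, Pow(Add(v, -9), -1))) = Add(4, Mul(-1, Pow(Add(-9, v), -1))))
Function('t')(G) = Mul(3, Pow(Add(-4, Mul(-188, G)), -1))
Add(14108, Function('t')(Function('l')(11, 3))) = Add(14108, Mul(Rational(3, 4), Pow(Add(-1, Mul(-47, Mul(Pow(Add(-9, 11), -1), Add(-37, Mul(4, 11))))), -1))) = Add(14108, Mul(Rational(3, 4), Pow(Add(-1, Mul(-47, Mul(Pow(2, -1), Add(-37, 44)))), -1))) = Add(14108, Mul(Rational(3, 4), Pow(Add(-1, Mul(-47, Mul(Rational(1, 2), 7))), -1))) = Add(14108, Mul(Rational(3, 4), Pow(Add(-1, Mul(-47, Rational(7, 2))), -1))) = Add(14108, Mul(Rational(3, 4), Pow(Add(-1, Rational(-329, 2)), -1))) = Add(14108, Mul(Rational(3, 4), Pow(Rational(-331, 2), -1))) = Add(14108, Mul(Rational(3, 4), Rational(-2, 331))) = Add(14108, Rational(-3, 662)) = Rational(9339493, 662)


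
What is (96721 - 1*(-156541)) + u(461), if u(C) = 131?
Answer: 253393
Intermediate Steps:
(96721 - 1*(-156541)) + u(461) = (96721 - 1*(-156541)) + 131 = (96721 + 156541) + 131 = 253262 + 131 = 253393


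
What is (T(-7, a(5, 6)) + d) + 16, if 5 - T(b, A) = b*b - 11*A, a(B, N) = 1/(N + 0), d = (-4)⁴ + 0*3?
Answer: 1379/6 ≈ 229.83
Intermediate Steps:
d = 256 (d = 256 + 0 = 256)
a(B, N) = 1/N
T(b, A) = 5 - b² + 11*A (T(b, A) = 5 - (b*b - 11*A) = 5 - (b² - 11*A) = 5 + (-b² + 11*A) = 5 - b² + 11*A)
(T(-7, a(5, 6)) + d) + 16 = ((5 - 1*(-7)² + 11/6) + 256) + 16 = ((5 - 1*49 + 11*(⅙)) + 256) + 16 = ((5 - 49 + 11/6) + 256) + 16 = (-253/6 + 256) + 16 = 1283/6 + 16 = 1379/6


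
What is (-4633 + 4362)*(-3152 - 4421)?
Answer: 2052283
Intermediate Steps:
(-4633 + 4362)*(-3152 - 4421) = -271*(-7573) = 2052283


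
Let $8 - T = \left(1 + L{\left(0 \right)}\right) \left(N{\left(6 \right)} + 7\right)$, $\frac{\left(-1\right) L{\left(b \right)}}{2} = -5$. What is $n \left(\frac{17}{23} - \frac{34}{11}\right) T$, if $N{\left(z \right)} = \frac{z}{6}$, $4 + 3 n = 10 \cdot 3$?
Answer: $\frac{1237600}{759} \approx 1630.6$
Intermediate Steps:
$L{\left(b \right)} = 10$ ($L{\left(b \right)} = \left(-2\right) \left(-5\right) = 10$)
$n = \frac{26}{3}$ ($n = - \frac{4}{3} + \frac{10 \cdot 3}{3} = - \frac{4}{3} + \frac{1}{3} \cdot 30 = - \frac{4}{3} + 10 = \frac{26}{3} \approx 8.6667$)
$N{\left(z \right)} = \frac{z}{6}$ ($N{\left(z \right)} = z \frac{1}{6} = \frac{z}{6}$)
$T = -80$ ($T = 8 - \left(1 + 10\right) \left(\frac{1}{6} \cdot 6 + 7\right) = 8 - 11 \left(1 + 7\right) = 8 - 11 \cdot 8 = 8 - 88 = -80$)
$n \left(\frac{17}{23} - \frac{34}{11}\right) T = \frac{26 \left(\frac{17}{23} - \frac{34}{11}\right)}{3} \left(-80\right) = \frac{26}{3} \left(- \frac{595}{253}\right) \left(-80\right) = \left(- \frac{15470}{759}\right) \left(-80\right) = \frac{1237600}{759}$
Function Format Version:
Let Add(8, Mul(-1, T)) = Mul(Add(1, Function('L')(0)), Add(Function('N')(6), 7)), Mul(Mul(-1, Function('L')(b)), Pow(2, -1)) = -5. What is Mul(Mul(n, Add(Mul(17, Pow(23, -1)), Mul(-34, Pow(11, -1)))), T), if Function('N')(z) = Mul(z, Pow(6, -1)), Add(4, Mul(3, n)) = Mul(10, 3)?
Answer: Rational(1237600, 759) ≈ 1630.6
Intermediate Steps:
Function('L')(b) = 10 (Function('L')(b) = Mul(-2, -5) = 10)
n = Rational(26, 3) (n = Add(Rational(-4, 3), Mul(Rational(1, 3), Mul(10, 3))) = Add(Rational(-4, 3), Mul(Rational(1, 3), 30)) = Add(Rational(-4, 3), 10) = Rational(26, 3) ≈ 8.6667)
Function('N')(z) = Mul(Rational(1, 6), z) (Function('N')(z) = Mul(z, Rational(1, 6)) = Mul(Rational(1, 6), z))
T = -80 (T = Add(8, Mul(-1, Mul(Add(1, 10), Add(Mul(Rational(1, 6), 6), 7)))) = Add(8, Mul(-1, Mul(11, Add(1, 7)))) = Add(8, Mul(-1, Mul(11, 8))) = Add(8, Mul(-1, 88)) = Add(8, -88) = -80)
Mul(Mul(n, Add(Mul(17, Pow(23, -1)), Mul(-34, Pow(11, -1)))), T) = Mul(Mul(Rational(26, 3), Add(Mul(17, Pow(23, -1)), Mul(-34, Pow(11, -1)))), -80) = Mul(Mul(Rational(26, 3), Add(Mul(17, Rational(1, 23)), Mul(-34, Rational(1, 11)))), -80) = Mul(Mul(Rational(26, 3), Add(Rational(17, 23), Rational(-34, 11))), -80) = Mul(Mul(Rational(26, 3), Rational(-595, 253)), -80) = Mul(Rational(-15470, 759), -80) = Rational(1237600, 759)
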